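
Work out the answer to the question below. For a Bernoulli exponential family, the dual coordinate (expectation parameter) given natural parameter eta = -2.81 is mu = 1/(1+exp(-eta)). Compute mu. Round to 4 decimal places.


Dual coordinate (expectation parameter) for Bernoulli:
mu = 1/(1+exp(-eta)).
eta = -2.81.
exp(-eta) = exp(2.81) = 16.609918.
mu = 1/(1+16.609918) = 0.0568

0.0568


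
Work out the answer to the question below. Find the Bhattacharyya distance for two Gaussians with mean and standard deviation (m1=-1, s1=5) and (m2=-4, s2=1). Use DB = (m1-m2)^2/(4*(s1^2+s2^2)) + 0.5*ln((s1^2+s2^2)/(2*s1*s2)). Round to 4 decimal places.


Bhattacharyya distance between two Gaussians:
DB = (m1-m2)^2/(4*(s1^2+s2^2)) + (1/2)*ln((s1^2+s2^2)/(2*s1*s2)).
(m1-m2)^2 = (3)^2 = 9.
s1^2+s2^2 = 25 + 1 = 26.
term1 = 9/104 = 0.086538.
term2 = 0.5*ln(26/10.0) = 0.477756.
DB = 0.086538 + 0.477756 = 0.5643

0.5643


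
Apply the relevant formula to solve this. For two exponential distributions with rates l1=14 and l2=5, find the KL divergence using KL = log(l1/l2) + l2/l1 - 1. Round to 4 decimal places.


KL divergence for exponential family:
KL = log(l1/l2) + l2/l1 - 1.
log(14/5) = 1.029619.
5/14 = 0.357143.
KL = 1.029619 + 0.357143 - 1 = 0.3868

0.3868


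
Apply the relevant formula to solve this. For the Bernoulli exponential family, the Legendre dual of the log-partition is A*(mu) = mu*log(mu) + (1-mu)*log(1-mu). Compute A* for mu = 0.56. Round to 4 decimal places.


Legendre transform for Bernoulli:
A*(mu) = mu*log(mu) + (1-mu)*log(1-mu).
mu = 0.56, 1-mu = 0.44.
mu*log(mu) = 0.56*log(0.56) = -0.324698.
(1-mu)*log(1-mu) = 0.44*log(0.44) = -0.361231.
A* = -0.324698 + -0.361231 = -0.6859

-0.6859


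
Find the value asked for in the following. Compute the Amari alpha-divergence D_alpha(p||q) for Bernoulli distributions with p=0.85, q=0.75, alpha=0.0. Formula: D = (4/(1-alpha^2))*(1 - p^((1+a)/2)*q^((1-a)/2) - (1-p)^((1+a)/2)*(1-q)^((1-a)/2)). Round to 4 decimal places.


Amari alpha-divergence:
D = (4/(1-alpha^2))*(1 - p^((1+a)/2)*q^((1-a)/2) - (1-p)^((1+a)/2)*(1-q)^((1-a)/2)).
alpha = 0.0, p = 0.85, q = 0.75.
e1 = (1+alpha)/2 = 0.5, e2 = (1-alpha)/2 = 0.5.
t1 = p^e1 * q^e2 = 0.85^0.5 * 0.75^0.5 = 0.798436.
t2 = (1-p)^e1 * (1-q)^e2 = 0.15^0.5 * 0.25^0.5 = 0.193649.
4/(1-alpha^2) = 4.0.
D = 4.0*(1 - 0.798436 - 0.193649) = 0.0317

0.0317


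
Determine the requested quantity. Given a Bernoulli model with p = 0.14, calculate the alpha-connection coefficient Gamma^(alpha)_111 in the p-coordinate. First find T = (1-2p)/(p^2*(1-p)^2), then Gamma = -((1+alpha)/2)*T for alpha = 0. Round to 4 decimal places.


Skewness (Amari-Chentsov) tensor: T = (1-2p)/(p^2*(1-p)^2).
p = 0.14, 1-2p = 0.72, p^2 = 0.0196, (1-p)^2 = 0.7396.
T = 0.72/(0.0196 * 0.7396) = 49.668326.
In the p-coordinate, Gamma^(alpha) = Gamma^(0) - (alpha/2)*T with Gamma^(0) = (1/2)*g'(p) = -T/2,
so Gamma^(alpha) = -((1+alpha)/2)*T.
alpha = 0, -(1+alpha)/2 = -0.5.
Gamma = -0.5 * 49.668326 = -24.8342

-24.8342


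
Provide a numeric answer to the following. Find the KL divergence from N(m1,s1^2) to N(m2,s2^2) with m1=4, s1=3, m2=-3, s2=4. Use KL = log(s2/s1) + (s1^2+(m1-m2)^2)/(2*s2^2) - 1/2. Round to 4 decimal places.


KL divergence between normal distributions:
KL = log(s2/s1) + (s1^2 + (m1-m2)^2)/(2*s2^2) - 1/2.
log(4/3) = 0.287682.
(3^2 + (4--3)^2)/(2*4^2) = (9 + 49)/32 = 1.8125.
KL = 0.287682 + 1.8125 - 0.5 = 1.6002

1.6002


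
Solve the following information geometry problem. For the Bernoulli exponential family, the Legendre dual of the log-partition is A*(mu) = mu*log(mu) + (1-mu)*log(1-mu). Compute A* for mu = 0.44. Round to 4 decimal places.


Legendre transform for Bernoulli:
A*(mu) = mu*log(mu) + (1-mu)*log(1-mu).
mu = 0.44, 1-mu = 0.56.
mu*log(mu) = 0.44*log(0.44) = -0.361231.
(1-mu)*log(1-mu) = 0.56*log(0.56) = -0.324698.
A* = -0.361231 + -0.324698 = -0.6859

-0.6859


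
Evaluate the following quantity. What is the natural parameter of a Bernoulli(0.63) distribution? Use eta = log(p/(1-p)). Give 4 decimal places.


Natural parameter for Bernoulli: eta = log(p/(1-p)).
p = 0.63, 1-p = 0.37.
p/(1-p) = 1.702703.
eta = log(1.702703) = 0.5322

0.5322


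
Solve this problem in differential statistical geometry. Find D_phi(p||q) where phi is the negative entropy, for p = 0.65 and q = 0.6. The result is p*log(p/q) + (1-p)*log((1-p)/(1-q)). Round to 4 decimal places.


Bregman divergence with negative entropy generator:
D = p*log(p/q) + (1-p)*log((1-p)/(1-q)).
p = 0.65, q = 0.6.
p*log(p/q) = 0.65*log(0.65/0.6) = 0.052028.
(1-p)*log((1-p)/(1-q)) = 0.35*log(0.35/0.4) = -0.046736.
D = 0.052028 + -0.046736 = 0.0053

0.0053


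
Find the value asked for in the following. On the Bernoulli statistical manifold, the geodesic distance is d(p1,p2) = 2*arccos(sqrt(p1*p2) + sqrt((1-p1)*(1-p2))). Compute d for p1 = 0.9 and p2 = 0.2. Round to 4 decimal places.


Geodesic distance on Bernoulli manifold:
d(p1,p2) = 2*arccos(sqrt(p1*p2) + sqrt((1-p1)*(1-p2))).
sqrt(p1*p2) = sqrt(0.9*0.2) = 0.424264.
sqrt((1-p1)*(1-p2)) = sqrt(0.1*0.8) = 0.282843.
arg = 0.424264 + 0.282843 = 0.707107.
d = 2*arccos(0.707107) = 1.5708

1.5708


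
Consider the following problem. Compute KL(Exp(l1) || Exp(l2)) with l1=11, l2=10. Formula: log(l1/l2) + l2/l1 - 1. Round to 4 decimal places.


KL divergence for exponential family:
KL = log(l1/l2) + l2/l1 - 1.
log(11/10) = 0.09531.
10/11 = 0.909091.
KL = 0.09531 + 0.909091 - 1 = 0.0044

0.0044


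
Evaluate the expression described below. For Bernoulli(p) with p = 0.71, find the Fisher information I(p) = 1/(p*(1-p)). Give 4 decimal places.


For Bernoulli(p), Fisher information is I(p) = 1/(p*(1-p)).
p = 0.71, 1-p = 0.29.
p*(1-p) = 0.2059.
I(p) = 1/0.2059 = 4.8567

4.8567


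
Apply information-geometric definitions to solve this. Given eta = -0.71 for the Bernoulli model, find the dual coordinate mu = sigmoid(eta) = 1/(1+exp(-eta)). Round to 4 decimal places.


Dual coordinate (expectation parameter) for Bernoulli:
mu = 1/(1+exp(-eta)).
eta = -0.71.
exp(-eta) = exp(0.71) = 2.033991.
mu = 1/(1+2.033991) = 0.3296

0.3296


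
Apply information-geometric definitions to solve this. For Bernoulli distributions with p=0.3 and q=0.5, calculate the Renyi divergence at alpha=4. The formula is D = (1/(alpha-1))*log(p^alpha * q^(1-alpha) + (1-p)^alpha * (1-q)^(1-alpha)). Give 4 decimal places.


Renyi divergence of order alpha between Bernoulli distributions:
D = (1/(alpha-1))*log(p^alpha * q^(1-alpha) + (1-p)^alpha * (1-q)^(1-alpha)).
alpha = 4, p = 0.3, q = 0.5.
p^alpha * q^(1-alpha) = 0.3^4 * 0.5^-3 = 0.0648.
(1-p)^alpha * (1-q)^(1-alpha) = 0.7^4 * 0.5^-3 = 1.9208.
sum = 0.0648 + 1.9208 = 1.9856.
D = (1/3)*log(1.9856) = 0.2286

0.2286


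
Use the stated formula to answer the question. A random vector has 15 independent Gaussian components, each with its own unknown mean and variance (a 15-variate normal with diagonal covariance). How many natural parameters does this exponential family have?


Exponential family dimension calculation:
Each univariate normal has two natural parameters (mu/sigma^2 and -1/(2 sigma^2)).
With 15 independent components, dim = 2 * 15 = 30.

30


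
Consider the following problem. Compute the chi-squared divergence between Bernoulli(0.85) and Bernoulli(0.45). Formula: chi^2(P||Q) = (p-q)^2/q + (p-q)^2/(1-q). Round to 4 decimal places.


Chi-squared divergence between Bernoulli distributions:
chi^2 = (p-q)^2/q + (p-q)^2/(1-q).
p = 0.85, q = 0.45, p-q = 0.4.
(p-q)^2 = 0.16.
term1 = 0.16/0.45 = 0.355556.
term2 = 0.16/0.55 = 0.290909.
chi^2 = 0.355556 + 0.290909 = 0.6465

0.6465


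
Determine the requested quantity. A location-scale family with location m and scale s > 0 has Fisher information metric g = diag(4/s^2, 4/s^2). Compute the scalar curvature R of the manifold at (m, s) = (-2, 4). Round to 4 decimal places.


The metric has the form g = (A dm^2 + B ds^2)/s^2 with A = 4, B = 4.
Substitute u = sqrt(A/B)*m: g = B*(du^2 + ds^2)/s^2, i.e. B times the
Poincare upper half-plane metric, which has constant Gaussian curvature -1.
Scaling a 2D metric by a constant c divides the Gaussian curvature by c,
so K = -1/B = -1/(4) = -0.2500 everywhere (the point (m, s) = (-2, 4) is irrelevant:
the curvature is constant).
Scalar curvature in dimension 2: R = 2K = -2/(4) = -0.5000.

-0.5000


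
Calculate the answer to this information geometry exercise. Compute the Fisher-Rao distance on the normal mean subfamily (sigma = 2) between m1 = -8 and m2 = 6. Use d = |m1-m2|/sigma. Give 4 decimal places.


On the fixed-variance normal subfamily, geodesic distance = |m1-m2|/sigma.
|-8 - 6| = 14.
sigma = 2.
d = 14/2 = 7.0000

7.0000


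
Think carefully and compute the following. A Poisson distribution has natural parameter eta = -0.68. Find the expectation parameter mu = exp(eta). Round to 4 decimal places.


Expectation parameter for Poisson exponential family:
mu = exp(eta).
eta = -0.68.
mu = exp(-0.68) = 0.5066

0.5066


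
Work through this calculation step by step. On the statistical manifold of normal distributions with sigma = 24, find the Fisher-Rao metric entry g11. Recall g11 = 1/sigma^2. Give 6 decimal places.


For the 2-parameter normal family, the Fisher metric has:
  g11 = 1/sigma^2, g22 = 2/sigma^2.
sigma = 24, sigma^2 = 576.
g11 = 0.001736

0.001736


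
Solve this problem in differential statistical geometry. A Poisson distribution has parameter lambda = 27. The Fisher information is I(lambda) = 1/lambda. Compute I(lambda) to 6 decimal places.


Fisher information for Poisson: I(lambda) = 1/lambda.
lambda = 27.
I(lambda) = 1/27 = 0.037037

0.037037


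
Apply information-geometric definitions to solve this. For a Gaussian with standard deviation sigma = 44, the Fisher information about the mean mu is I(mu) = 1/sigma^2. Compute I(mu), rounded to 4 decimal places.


The Fisher information for the mean of a normal distribution is I(mu) = 1/sigma^2.
sigma = 44, so sigma^2 = 1936.
I(mu) = 1/1936 = 0.0005

0.0005


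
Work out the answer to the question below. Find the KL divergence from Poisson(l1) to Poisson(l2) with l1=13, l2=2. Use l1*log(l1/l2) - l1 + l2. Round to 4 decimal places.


KL divergence for Poisson:
KL = l1*log(l1/l2) - l1 + l2.
l1 = 13, l2 = 2.
log(13/2) = 1.871802.
l1*log(l1/l2) = 13 * 1.871802 = 24.333428.
KL = 24.333428 - 13 + 2 = 13.3334

13.3334


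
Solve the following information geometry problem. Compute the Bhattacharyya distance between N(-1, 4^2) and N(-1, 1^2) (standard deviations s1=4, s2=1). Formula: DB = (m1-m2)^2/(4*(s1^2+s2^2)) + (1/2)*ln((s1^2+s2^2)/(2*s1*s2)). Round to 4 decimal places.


Bhattacharyya distance between two Gaussians:
DB = (m1-m2)^2/(4*(s1^2+s2^2)) + (1/2)*ln((s1^2+s2^2)/(2*s1*s2)).
(m1-m2)^2 = (0)^2 = 0.
s1^2+s2^2 = 16 + 1 = 17.
term1 = 0/68 = 0.0.
term2 = 0.5*ln(17/8.0) = 0.376886.
DB = 0.0 + 0.376886 = 0.3769

0.3769


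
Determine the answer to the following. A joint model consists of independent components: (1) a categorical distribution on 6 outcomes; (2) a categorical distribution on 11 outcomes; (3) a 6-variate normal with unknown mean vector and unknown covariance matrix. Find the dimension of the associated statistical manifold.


The dimension of a statistical manifold equals the number of free
(independent) real parameters of the model. For a product of independent
blocks the parameter counts add.
- categorical on 6 outcomes (probabilities sum to 1): 6-1 = 5.
- categorical on 11 outcomes (probabilities sum to 1): 11-1 = 10.
- 6-variate normal: 6 (mean) + 6*7/2 = 21 (symmetric covariance) = 27.
Total = 5 + 10 + 27 = 42.
Dimension = 42

42


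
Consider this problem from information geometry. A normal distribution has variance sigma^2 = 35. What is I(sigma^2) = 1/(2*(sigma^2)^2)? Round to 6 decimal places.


Fisher information for variance: I(sigma^2) = 1/(2*sigma^4).
sigma^2 = 35, so sigma^4 = 1225.
I = 1/(2*1225) = 1/2450 = 0.000408

0.000408


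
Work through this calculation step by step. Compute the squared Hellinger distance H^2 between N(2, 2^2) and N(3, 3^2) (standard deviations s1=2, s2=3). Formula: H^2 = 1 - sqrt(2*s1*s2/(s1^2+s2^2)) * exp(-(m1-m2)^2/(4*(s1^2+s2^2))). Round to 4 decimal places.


Squared Hellinger distance for Gaussians:
H^2 = 1 - sqrt(2*s1*s2/(s1^2+s2^2)) * exp(-(m1-m2)^2/(4*(s1^2+s2^2))).
s1^2 = 4, s2^2 = 9, s1^2+s2^2 = 13.
sqrt(2*2*3/(13)) = 0.960769.
(m1-m2)^2 = (-1)^2 = 1.
exp(-1/(4*13)) = exp(-0.019231) = 0.980953.
H^2 = 1 - 0.960769*0.980953 = 0.0575

0.0575


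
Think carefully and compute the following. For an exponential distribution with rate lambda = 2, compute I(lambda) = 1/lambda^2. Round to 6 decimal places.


Fisher information for exponential: I(lambda) = 1/lambda^2.
lambda = 2, lambda^2 = 4.
I = 1/4 = 0.250000

0.250000


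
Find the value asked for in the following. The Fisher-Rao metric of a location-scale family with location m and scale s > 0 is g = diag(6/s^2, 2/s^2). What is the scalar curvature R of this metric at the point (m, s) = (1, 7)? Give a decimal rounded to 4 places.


The metric has the form g = (A dm^2 + B ds^2)/s^2 with A = 6, B = 2.
Substitute u = sqrt(A/B)*m: g = B*(du^2 + ds^2)/s^2, i.e. B times the
Poincare upper half-plane metric, which has constant Gaussian curvature -1.
Scaling a 2D metric by a constant c divides the Gaussian curvature by c,
so K = -1/B = -1/(2) = -0.5000 everywhere (the point (m, s) = (1, 7) is irrelevant:
the curvature is constant).
Scalar curvature in dimension 2: R = 2K = -2/(2) = -1.0000.

-1.0000


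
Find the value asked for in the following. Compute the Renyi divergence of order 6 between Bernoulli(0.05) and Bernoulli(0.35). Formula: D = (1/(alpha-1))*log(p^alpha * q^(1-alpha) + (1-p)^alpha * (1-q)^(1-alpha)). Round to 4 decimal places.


Renyi divergence of order alpha between Bernoulli distributions:
D = (1/(alpha-1))*log(p^alpha * q^(1-alpha) + (1-p)^alpha * (1-q)^(1-alpha)).
alpha = 6, p = 0.05, q = 0.35.
p^alpha * q^(1-alpha) = 0.05^6 * 0.35^-5 = 3e-06.
(1-p)^alpha * (1-q)^(1-alpha) = 0.95^6 * 0.65^-5 = 6.335412.
sum = 3e-06 + 6.335412 = 6.335415.
D = (1/5)*log(6.335415) = 0.3692

0.3692


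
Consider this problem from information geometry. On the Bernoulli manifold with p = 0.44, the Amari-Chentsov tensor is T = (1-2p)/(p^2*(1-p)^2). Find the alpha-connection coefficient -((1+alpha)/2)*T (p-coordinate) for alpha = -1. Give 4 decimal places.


Skewness (Amari-Chentsov) tensor: T = (1-2p)/(p^2*(1-p)^2).
p = 0.44, 1-2p = 0.12, p^2 = 0.1936, (1-p)^2 = 0.3136.
T = 0.12/(0.1936 * 0.3136) = 1.976514.
In the p-coordinate, Gamma^(alpha) = Gamma^(0) - (alpha/2)*T with Gamma^(0) = (1/2)*g'(p) = -T/2,
so Gamma^(alpha) = -((1+alpha)/2)*T.
alpha = -1, -(1+alpha)/2 = 0.0.
Gamma = 0.0 * 1.976514 = 0.0000

0.0000


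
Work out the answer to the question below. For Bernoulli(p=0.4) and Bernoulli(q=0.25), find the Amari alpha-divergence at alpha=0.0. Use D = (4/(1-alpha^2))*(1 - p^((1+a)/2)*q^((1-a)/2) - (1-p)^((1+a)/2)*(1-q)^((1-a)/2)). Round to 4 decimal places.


Amari alpha-divergence:
D = (4/(1-alpha^2))*(1 - p^((1+a)/2)*q^((1-a)/2) - (1-p)^((1+a)/2)*(1-q)^((1-a)/2)).
alpha = 0.0, p = 0.4, q = 0.25.
e1 = (1+alpha)/2 = 0.5, e2 = (1-alpha)/2 = 0.5.
t1 = p^e1 * q^e2 = 0.4^0.5 * 0.25^0.5 = 0.316228.
t2 = (1-p)^e1 * (1-q)^e2 = 0.6^0.5 * 0.75^0.5 = 0.67082.
4/(1-alpha^2) = 4.0.
D = 4.0*(1 - 0.316228 - 0.67082) = 0.0518

0.0518


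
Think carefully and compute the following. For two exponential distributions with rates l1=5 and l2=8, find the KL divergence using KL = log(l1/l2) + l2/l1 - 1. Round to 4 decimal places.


KL divergence for exponential family:
KL = log(l1/l2) + l2/l1 - 1.
log(5/8) = -0.470004.
8/5 = 1.6.
KL = -0.470004 + 1.6 - 1 = 0.1300

0.1300


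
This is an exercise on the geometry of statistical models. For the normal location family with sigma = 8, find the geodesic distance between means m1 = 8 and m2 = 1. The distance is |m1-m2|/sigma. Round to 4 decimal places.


On the fixed-variance normal subfamily, geodesic distance = |m1-m2|/sigma.
|8 - 1| = 7.
sigma = 8.
d = 7/8 = 0.8750

0.8750


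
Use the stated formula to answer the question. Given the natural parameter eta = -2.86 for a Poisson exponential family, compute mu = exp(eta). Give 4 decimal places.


Expectation parameter for Poisson exponential family:
mu = exp(eta).
eta = -2.86.
mu = exp(-2.86) = 0.0573

0.0573


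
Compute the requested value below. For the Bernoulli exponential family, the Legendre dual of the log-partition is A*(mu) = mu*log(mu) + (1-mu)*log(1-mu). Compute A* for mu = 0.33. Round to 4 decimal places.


Legendre transform for Bernoulli:
A*(mu) = mu*log(mu) + (1-mu)*log(1-mu).
mu = 0.33, 1-mu = 0.67.
mu*log(mu) = 0.33*log(0.33) = -0.365859.
(1-mu)*log(1-mu) = 0.67*log(0.67) = -0.26832.
A* = -0.365859 + -0.26832 = -0.6342

-0.6342


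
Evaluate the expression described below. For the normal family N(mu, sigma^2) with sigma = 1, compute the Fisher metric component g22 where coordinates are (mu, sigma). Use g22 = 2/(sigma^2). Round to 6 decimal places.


For the 2-parameter normal family, the Fisher metric has:
  g11 = 1/sigma^2, g22 = 2/sigma^2.
sigma = 1, sigma^2 = 1.
g22 = 2.000000

2.000000


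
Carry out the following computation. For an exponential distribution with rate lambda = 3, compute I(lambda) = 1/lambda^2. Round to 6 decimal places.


Fisher information for exponential: I(lambda) = 1/lambda^2.
lambda = 3, lambda^2 = 9.
I = 1/9 = 0.111111

0.111111


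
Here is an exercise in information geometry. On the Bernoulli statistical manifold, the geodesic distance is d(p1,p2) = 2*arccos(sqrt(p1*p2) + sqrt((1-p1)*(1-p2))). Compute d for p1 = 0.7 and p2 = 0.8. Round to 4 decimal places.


Geodesic distance on Bernoulli manifold:
d(p1,p2) = 2*arccos(sqrt(p1*p2) + sqrt((1-p1)*(1-p2))).
sqrt(p1*p2) = sqrt(0.7*0.8) = 0.748331.
sqrt((1-p1)*(1-p2)) = sqrt(0.3*0.2) = 0.244949.
arg = 0.748331 + 0.244949 = 0.99328.
d = 2*arccos(0.99328) = 0.2320

0.2320


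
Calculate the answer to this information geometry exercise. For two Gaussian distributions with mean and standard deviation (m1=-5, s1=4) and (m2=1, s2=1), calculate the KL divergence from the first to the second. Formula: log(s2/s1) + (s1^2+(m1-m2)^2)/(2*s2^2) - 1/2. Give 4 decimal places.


KL divergence between normal distributions:
KL = log(s2/s1) + (s1^2 + (m1-m2)^2)/(2*s2^2) - 1/2.
log(1/4) = -1.386294.
(4^2 + (-5-1)^2)/(2*1^2) = (16 + 36)/2 = 26.0.
KL = -1.386294 + 26.0 - 0.5 = 24.1137

24.1137


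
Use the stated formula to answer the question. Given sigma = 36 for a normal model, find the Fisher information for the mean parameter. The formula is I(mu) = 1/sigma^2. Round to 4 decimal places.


The Fisher information for the mean of a normal distribution is I(mu) = 1/sigma^2.
sigma = 36, so sigma^2 = 1296.
I(mu) = 1/1296 = 0.0008

0.0008


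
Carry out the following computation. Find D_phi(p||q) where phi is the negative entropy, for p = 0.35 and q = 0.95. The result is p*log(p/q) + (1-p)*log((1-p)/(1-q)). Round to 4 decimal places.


Bregman divergence with negative entropy generator:
D = p*log(p/q) + (1-p)*log((1-p)/(1-q)).
p = 0.35, q = 0.95.
p*log(p/q) = 0.35*log(0.35/0.95) = -0.349485.
(1-p)*log((1-p)/(1-q)) = 0.65*log(0.65/0.05) = 1.667217.
D = -0.349485 + 1.667217 = 1.3177

1.3177


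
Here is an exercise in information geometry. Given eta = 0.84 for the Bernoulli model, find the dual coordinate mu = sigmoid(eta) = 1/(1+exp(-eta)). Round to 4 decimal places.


Dual coordinate (expectation parameter) for Bernoulli:
mu = 1/(1+exp(-eta)).
eta = 0.84.
exp(-eta) = exp(-0.84) = 0.431711.
mu = 1/(1+0.431711) = 0.6985

0.6985


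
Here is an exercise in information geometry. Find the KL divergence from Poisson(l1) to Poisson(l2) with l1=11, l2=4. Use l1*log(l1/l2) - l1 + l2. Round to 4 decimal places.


KL divergence for Poisson:
KL = l1*log(l1/l2) - l1 + l2.
l1 = 11, l2 = 4.
log(11/4) = 1.011601.
l1*log(l1/l2) = 11 * 1.011601 = 11.12761.
KL = 11.12761 - 11 + 4 = 4.1276

4.1276


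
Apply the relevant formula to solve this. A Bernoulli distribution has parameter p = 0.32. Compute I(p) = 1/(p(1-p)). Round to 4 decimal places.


For Bernoulli(p), Fisher information is I(p) = 1/(p*(1-p)).
p = 0.32, 1-p = 0.68.
p*(1-p) = 0.2176.
I(p) = 1/0.2176 = 4.5956

4.5956


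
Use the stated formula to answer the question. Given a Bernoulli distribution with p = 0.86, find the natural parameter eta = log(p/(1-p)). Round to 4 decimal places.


Natural parameter for Bernoulli: eta = log(p/(1-p)).
p = 0.86, 1-p = 0.14.
p/(1-p) = 6.142857.
eta = log(6.142857) = 1.8153

1.8153


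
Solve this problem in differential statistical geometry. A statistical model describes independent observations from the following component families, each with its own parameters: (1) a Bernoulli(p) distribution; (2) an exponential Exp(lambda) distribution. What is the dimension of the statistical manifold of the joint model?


The dimension of a statistical manifold equals the number of free
(independent) real parameters of the model. For a product of independent
blocks the parameter counts add.
- Bernoulli (p): 1.
- exponential (lambda): 1.
Total = 1 + 1 = 2.
Dimension = 2

2


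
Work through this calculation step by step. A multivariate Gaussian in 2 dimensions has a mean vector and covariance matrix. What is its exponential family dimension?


Exponential family dimension calculation:
For 2-dim MVN: mean has 2 params, covariance has 2*3/2 = 3 unique entries.
Total dim = 2 + 3 = 5.

5


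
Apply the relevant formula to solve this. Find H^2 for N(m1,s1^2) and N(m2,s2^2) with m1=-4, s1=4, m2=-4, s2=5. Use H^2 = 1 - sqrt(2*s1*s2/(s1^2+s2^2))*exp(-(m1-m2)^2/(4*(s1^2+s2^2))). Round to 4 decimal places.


Squared Hellinger distance for Gaussians:
H^2 = 1 - sqrt(2*s1*s2/(s1^2+s2^2)) * exp(-(m1-m2)^2/(4*(s1^2+s2^2))).
s1^2 = 16, s2^2 = 25, s1^2+s2^2 = 41.
sqrt(2*4*5/(41)) = 0.98773.
(m1-m2)^2 = (0)^2 = 0.
exp(-0/(4*41)) = exp(0.0) = 1.0.
H^2 = 1 - 0.98773*1.0 = 0.0123

0.0123


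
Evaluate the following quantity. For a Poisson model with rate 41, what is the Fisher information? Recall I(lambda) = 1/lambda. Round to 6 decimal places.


Fisher information for Poisson: I(lambda) = 1/lambda.
lambda = 41.
I(lambda) = 1/41 = 0.024390

0.024390


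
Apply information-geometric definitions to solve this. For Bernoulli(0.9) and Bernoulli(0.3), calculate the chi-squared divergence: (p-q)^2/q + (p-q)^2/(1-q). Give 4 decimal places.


Chi-squared divergence between Bernoulli distributions:
chi^2 = (p-q)^2/q + (p-q)^2/(1-q).
p = 0.9, q = 0.3, p-q = 0.6.
(p-q)^2 = 0.36.
term1 = 0.36/0.3 = 1.2.
term2 = 0.36/0.7 = 0.514286.
chi^2 = 1.2 + 0.514286 = 1.7143

1.7143


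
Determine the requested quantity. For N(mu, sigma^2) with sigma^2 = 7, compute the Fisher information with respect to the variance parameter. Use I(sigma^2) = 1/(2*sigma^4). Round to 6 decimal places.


Fisher information for variance: I(sigma^2) = 1/(2*sigma^4).
sigma^2 = 7, so sigma^4 = 49.
I = 1/(2*49) = 1/98 = 0.010204

0.010204


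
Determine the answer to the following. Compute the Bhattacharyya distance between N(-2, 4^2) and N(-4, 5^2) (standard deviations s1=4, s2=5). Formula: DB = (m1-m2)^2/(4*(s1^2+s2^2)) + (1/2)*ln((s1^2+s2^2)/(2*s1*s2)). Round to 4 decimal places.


Bhattacharyya distance between two Gaussians:
DB = (m1-m2)^2/(4*(s1^2+s2^2)) + (1/2)*ln((s1^2+s2^2)/(2*s1*s2)).
(m1-m2)^2 = (2)^2 = 4.
s1^2+s2^2 = 16 + 25 = 41.
term1 = 4/164 = 0.02439.
term2 = 0.5*ln(41/40.0) = 0.012346.
DB = 0.02439 + 0.012346 = 0.0367

0.0367


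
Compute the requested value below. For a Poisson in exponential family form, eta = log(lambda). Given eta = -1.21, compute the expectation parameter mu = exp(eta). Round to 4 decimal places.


Expectation parameter for Poisson exponential family:
mu = exp(eta).
eta = -1.21.
mu = exp(-1.21) = 0.2982

0.2982


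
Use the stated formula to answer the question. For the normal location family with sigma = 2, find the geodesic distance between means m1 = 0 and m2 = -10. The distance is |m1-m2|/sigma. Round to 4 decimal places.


On the fixed-variance normal subfamily, geodesic distance = |m1-m2|/sigma.
|0 - -10| = 10.
sigma = 2.
d = 10/2 = 5.0000

5.0000


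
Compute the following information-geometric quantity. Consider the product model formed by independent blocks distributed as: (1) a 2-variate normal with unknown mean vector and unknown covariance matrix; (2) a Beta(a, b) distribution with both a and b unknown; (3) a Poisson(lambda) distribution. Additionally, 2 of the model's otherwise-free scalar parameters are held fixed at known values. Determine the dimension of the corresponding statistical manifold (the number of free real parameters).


The dimension of a statistical manifold equals the number of free
(independent) real parameters of the model. For a product of independent
blocks the parameter counts add.
- 2-variate normal: 2 (mean) + 2*3/2 = 3 (symmetric covariance) = 5.
- Beta (a, b): 2.
- Poisson (lambda): 1.
Total = 5 + 2 + 1 = 8.
2 parameter(s) fixed at known values: 8 - 2 = 6.
Dimension = 6

6


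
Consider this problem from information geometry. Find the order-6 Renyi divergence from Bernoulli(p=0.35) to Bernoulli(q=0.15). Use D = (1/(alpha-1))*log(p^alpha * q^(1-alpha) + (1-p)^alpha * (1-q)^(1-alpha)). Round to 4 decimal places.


Renyi divergence of order alpha between Bernoulli distributions:
D = (1/(alpha-1))*log(p^alpha * q^(1-alpha) + (1-p)^alpha * (1-q)^(1-alpha)).
alpha = 6, p = 0.35, q = 0.15.
p^alpha * q^(1-alpha) = 0.35^6 * 0.15^-5 = 24.207613.
(1-p)^alpha * (1-q)^(1-alpha) = 0.65^6 * 0.85^-5 = 0.169975.
sum = 24.207613 + 0.169975 = 24.377588.
D = (1/5)*log(24.377588) = 0.6387

0.6387


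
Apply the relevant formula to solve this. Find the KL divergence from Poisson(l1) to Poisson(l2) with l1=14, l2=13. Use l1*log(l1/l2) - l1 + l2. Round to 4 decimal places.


KL divergence for Poisson:
KL = l1*log(l1/l2) - l1 + l2.
l1 = 14, l2 = 13.
log(14/13) = 0.074108.
l1*log(l1/l2) = 14 * 0.074108 = 1.037512.
KL = 1.037512 - 14 + 13 = 0.0375

0.0375


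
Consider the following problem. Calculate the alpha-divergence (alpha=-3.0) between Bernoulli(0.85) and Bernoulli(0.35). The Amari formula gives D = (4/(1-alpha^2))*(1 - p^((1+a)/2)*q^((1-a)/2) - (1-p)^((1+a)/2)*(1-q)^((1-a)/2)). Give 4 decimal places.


Amari alpha-divergence:
D = (4/(1-alpha^2))*(1 - p^((1+a)/2)*q^((1-a)/2) - (1-p)^((1+a)/2)*(1-q)^((1-a)/2)).
alpha = -3.0, p = 0.85, q = 0.35.
e1 = (1+alpha)/2 = -1.0, e2 = (1-alpha)/2 = 2.0.
t1 = p^e1 * q^e2 = 0.85^-1.0 * 0.35^2.0 = 0.144118.
t2 = (1-p)^e1 * (1-q)^e2 = 0.15^-1.0 * 0.65^2.0 = 2.816667.
4/(1-alpha^2) = -0.5.
D = -0.5*(1 - 0.144118 - 2.816667) = 0.9804

0.9804


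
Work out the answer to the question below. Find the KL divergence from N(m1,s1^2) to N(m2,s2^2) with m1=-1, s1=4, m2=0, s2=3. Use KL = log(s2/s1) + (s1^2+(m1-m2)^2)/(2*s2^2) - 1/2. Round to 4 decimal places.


KL divergence between normal distributions:
KL = log(s2/s1) + (s1^2 + (m1-m2)^2)/(2*s2^2) - 1/2.
log(3/4) = -0.287682.
(4^2 + (-1-0)^2)/(2*3^2) = (16 + 1)/18 = 0.944444.
KL = -0.287682 + 0.944444 - 0.5 = 0.1568

0.1568


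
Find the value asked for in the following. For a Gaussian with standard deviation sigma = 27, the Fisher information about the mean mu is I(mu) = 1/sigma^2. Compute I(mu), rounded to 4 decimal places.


The Fisher information for the mean of a normal distribution is I(mu) = 1/sigma^2.
sigma = 27, so sigma^2 = 729.
I(mu) = 1/729 = 0.0014

0.0014


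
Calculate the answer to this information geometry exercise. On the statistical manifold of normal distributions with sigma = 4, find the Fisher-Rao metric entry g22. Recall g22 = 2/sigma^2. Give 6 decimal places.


For the 2-parameter normal family, the Fisher metric has:
  g11 = 1/sigma^2, g22 = 2/sigma^2.
sigma = 4, sigma^2 = 16.
g22 = 0.125000

0.125000


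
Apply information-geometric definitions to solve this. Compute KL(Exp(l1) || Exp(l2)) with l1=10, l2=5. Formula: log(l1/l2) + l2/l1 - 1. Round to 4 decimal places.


KL divergence for exponential family:
KL = log(l1/l2) + l2/l1 - 1.
log(10/5) = 0.693147.
5/10 = 0.5.
KL = 0.693147 + 0.5 - 1 = 0.1931

0.1931


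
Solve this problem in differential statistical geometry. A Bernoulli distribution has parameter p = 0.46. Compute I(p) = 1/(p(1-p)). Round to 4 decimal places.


For Bernoulli(p), Fisher information is I(p) = 1/(p*(1-p)).
p = 0.46, 1-p = 0.54.
p*(1-p) = 0.2484.
I(p) = 1/0.2484 = 4.0258

4.0258


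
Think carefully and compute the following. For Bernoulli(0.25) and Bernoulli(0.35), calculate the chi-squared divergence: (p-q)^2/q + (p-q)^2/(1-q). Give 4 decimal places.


Chi-squared divergence between Bernoulli distributions:
chi^2 = (p-q)^2/q + (p-q)^2/(1-q).
p = 0.25, q = 0.35, p-q = -0.1.
(p-q)^2 = 0.01.
term1 = 0.01/0.35 = 0.028571.
term2 = 0.01/0.65 = 0.015385.
chi^2 = 0.028571 + 0.015385 = 0.0440

0.0440


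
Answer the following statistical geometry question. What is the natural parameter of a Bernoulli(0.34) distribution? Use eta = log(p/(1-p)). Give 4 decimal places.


Natural parameter for Bernoulli: eta = log(p/(1-p)).
p = 0.34, 1-p = 0.66.
p/(1-p) = 0.515152.
eta = log(0.515152) = -0.6633

-0.6633


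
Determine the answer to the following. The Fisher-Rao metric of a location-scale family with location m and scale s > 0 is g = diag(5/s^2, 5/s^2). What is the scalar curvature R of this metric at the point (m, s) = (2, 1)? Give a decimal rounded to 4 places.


The metric has the form g = (A dm^2 + B ds^2)/s^2 with A = 5, B = 5.
Substitute u = sqrt(A/B)*m: g = B*(du^2 + ds^2)/s^2, i.e. B times the
Poincare upper half-plane metric, which has constant Gaussian curvature -1.
Scaling a 2D metric by a constant c divides the Gaussian curvature by c,
so K = -1/B = -1/(5) = -0.2000 everywhere (the point (m, s) = (2, 1) is irrelevant:
the curvature is constant).
Scalar curvature in dimension 2: R = 2K = -2/(5) = -0.4000.

-0.4000


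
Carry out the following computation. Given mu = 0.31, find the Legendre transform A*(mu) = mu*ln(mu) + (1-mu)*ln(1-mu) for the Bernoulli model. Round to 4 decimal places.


Legendre transform for Bernoulli:
A*(mu) = mu*log(mu) + (1-mu)*log(1-mu).
mu = 0.31, 1-mu = 0.69.
mu*log(mu) = 0.31*log(0.31) = -0.363067.
(1-mu)*log(1-mu) = 0.69*log(0.69) = -0.256034.
A* = -0.363067 + -0.256034 = -0.6191

-0.6191


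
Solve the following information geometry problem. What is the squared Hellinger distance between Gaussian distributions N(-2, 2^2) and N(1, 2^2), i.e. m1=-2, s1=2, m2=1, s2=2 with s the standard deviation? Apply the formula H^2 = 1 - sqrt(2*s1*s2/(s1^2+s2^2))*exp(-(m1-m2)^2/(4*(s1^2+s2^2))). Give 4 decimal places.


Squared Hellinger distance for Gaussians:
H^2 = 1 - sqrt(2*s1*s2/(s1^2+s2^2)) * exp(-(m1-m2)^2/(4*(s1^2+s2^2))).
s1^2 = 4, s2^2 = 4, s1^2+s2^2 = 8.
sqrt(2*2*2/(8)) = 1.0.
(m1-m2)^2 = (-3)^2 = 9.
exp(-9/(4*8)) = exp(-0.28125) = 0.75484.
H^2 = 1 - 1.0*0.75484 = 0.2452

0.2452


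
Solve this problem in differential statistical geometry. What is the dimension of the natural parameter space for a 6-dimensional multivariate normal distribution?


Exponential family dimension calculation:
For 6-dim MVN: mean has 6 params, covariance has 6*7/2 = 21 unique entries.
Total dim = 6 + 21 = 27.

27


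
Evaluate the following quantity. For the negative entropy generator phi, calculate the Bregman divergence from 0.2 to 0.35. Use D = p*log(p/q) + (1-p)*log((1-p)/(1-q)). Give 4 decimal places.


Bregman divergence with negative entropy generator:
D = p*log(p/q) + (1-p)*log((1-p)/(1-q)).
p = 0.2, q = 0.35.
p*log(p/q) = 0.2*log(0.2/0.35) = -0.111923.
(1-p)*log((1-p)/(1-q)) = 0.8*log(0.8/0.65) = 0.166111.
D = -0.111923 + 0.166111 = 0.0542

0.0542


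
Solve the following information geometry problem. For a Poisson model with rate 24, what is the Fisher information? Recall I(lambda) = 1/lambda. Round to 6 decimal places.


Fisher information for Poisson: I(lambda) = 1/lambda.
lambda = 24.
I(lambda) = 1/24 = 0.041667

0.041667


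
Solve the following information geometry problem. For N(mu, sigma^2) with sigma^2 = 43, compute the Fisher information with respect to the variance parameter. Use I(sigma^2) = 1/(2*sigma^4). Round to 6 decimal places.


Fisher information for variance: I(sigma^2) = 1/(2*sigma^4).
sigma^2 = 43, so sigma^4 = 1849.
I = 1/(2*1849) = 1/3698 = 0.000270

0.000270


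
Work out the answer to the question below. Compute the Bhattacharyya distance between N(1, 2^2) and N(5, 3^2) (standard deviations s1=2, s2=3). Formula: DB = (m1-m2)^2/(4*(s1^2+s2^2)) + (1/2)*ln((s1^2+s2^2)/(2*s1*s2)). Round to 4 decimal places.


Bhattacharyya distance between two Gaussians:
DB = (m1-m2)^2/(4*(s1^2+s2^2)) + (1/2)*ln((s1^2+s2^2)/(2*s1*s2)).
(m1-m2)^2 = (-4)^2 = 16.
s1^2+s2^2 = 4 + 9 = 13.
term1 = 16/52 = 0.307692.
term2 = 0.5*ln(13/12.0) = 0.040021.
DB = 0.307692 + 0.040021 = 0.3477

0.3477


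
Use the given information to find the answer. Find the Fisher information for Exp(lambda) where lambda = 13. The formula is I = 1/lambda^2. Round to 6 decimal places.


Fisher information for exponential: I(lambda) = 1/lambda^2.
lambda = 13, lambda^2 = 169.
I = 1/169 = 0.005917

0.005917


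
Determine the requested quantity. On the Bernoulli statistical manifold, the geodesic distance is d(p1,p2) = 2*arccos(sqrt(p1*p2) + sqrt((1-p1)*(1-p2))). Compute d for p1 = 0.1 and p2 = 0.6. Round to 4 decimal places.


Geodesic distance on Bernoulli manifold:
d(p1,p2) = 2*arccos(sqrt(p1*p2) + sqrt((1-p1)*(1-p2))).
sqrt(p1*p2) = sqrt(0.1*0.6) = 0.244949.
sqrt((1-p1)*(1-p2)) = sqrt(0.9*0.4) = 0.6.
arg = 0.244949 + 0.6 = 0.844949.
d = 2*arccos(0.844949) = 1.1287

1.1287


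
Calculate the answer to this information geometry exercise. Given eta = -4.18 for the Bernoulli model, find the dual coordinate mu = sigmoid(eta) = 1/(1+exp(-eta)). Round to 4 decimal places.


Dual coordinate (expectation parameter) for Bernoulli:
mu = 1/(1+exp(-eta)).
eta = -4.18.
exp(-eta) = exp(4.18) = 65.365853.
mu = 1/(1+65.365853) = 0.0151

0.0151


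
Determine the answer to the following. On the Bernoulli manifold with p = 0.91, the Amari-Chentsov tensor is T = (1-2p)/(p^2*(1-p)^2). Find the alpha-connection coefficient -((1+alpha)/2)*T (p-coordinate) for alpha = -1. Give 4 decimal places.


Skewness (Amari-Chentsov) tensor: T = (1-2p)/(p^2*(1-p)^2).
p = 0.91, 1-2p = -0.82, p^2 = 0.8281, (1-p)^2 = 0.0081.
T = -0.82/(0.8281 * 0.0081) = -122.249206.
In the p-coordinate, Gamma^(alpha) = Gamma^(0) - (alpha/2)*T with Gamma^(0) = (1/2)*g'(p) = -T/2,
so Gamma^(alpha) = -((1+alpha)/2)*T.
alpha = -1, -(1+alpha)/2 = 0.0.
Gamma = 0.0 * -122.249206 = 0.0000

0.0000


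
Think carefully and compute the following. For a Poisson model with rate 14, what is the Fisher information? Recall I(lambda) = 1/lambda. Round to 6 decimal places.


Fisher information for Poisson: I(lambda) = 1/lambda.
lambda = 14.
I(lambda) = 1/14 = 0.071429

0.071429


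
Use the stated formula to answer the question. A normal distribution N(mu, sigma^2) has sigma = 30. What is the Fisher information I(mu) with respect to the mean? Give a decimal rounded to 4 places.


The Fisher information for the mean of a normal distribution is I(mu) = 1/sigma^2.
sigma = 30, so sigma^2 = 900.
I(mu) = 1/900 = 0.0011

0.0011


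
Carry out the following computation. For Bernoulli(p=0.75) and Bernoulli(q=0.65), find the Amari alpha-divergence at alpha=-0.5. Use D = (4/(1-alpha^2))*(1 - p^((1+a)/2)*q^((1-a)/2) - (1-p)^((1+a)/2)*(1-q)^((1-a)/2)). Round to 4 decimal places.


Amari alpha-divergence:
D = (4/(1-alpha^2))*(1 - p^((1+a)/2)*q^((1-a)/2) - (1-p)^((1+a)/2)*(1-q)^((1-a)/2)).
alpha = -0.5, p = 0.75, q = 0.65.
e1 = (1+alpha)/2 = 0.25, e2 = (1-alpha)/2 = 0.75.
t1 = p^e1 * q^e2 = 0.75^0.25 * 0.65^0.75 = 0.673675.
t2 = (1-p)^e1 * (1-q)^e2 = 0.25^0.25 * 0.35^0.75 = 0.321763.
4/(1-alpha^2) = 5.333333.
D = 5.333333*(1 - 0.673675 - 0.321763) = 0.0243

0.0243


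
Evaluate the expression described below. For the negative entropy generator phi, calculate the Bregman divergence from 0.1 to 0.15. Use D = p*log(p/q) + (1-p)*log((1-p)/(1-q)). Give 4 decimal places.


Bregman divergence with negative entropy generator:
D = p*log(p/q) + (1-p)*log((1-p)/(1-q)).
p = 0.1, q = 0.15.
p*log(p/q) = 0.1*log(0.1/0.15) = -0.040547.
(1-p)*log((1-p)/(1-q)) = 0.9*log(0.9/0.85) = 0.051443.
D = -0.040547 + 0.051443 = 0.0109

0.0109


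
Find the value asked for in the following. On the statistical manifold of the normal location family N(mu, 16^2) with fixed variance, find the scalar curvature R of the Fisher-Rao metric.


This family has a single free parameter, so its statistical manifold
is 1-dimensional. The Riemann curvature tensor of any 1-dimensional
Riemannian manifold vanishes identically, so R = 0.

0


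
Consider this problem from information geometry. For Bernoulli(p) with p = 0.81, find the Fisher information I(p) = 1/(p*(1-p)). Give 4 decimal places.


For Bernoulli(p), Fisher information is I(p) = 1/(p*(1-p)).
p = 0.81, 1-p = 0.19.
p*(1-p) = 0.1539.
I(p) = 1/0.1539 = 6.4977

6.4977


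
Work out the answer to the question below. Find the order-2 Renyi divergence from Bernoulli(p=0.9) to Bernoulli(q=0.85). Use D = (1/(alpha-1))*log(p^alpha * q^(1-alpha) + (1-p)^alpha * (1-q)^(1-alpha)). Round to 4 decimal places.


Renyi divergence of order alpha between Bernoulli distributions:
D = (1/(alpha-1))*log(p^alpha * q^(1-alpha) + (1-p)^alpha * (1-q)^(1-alpha)).
alpha = 2, p = 0.9, q = 0.85.
p^alpha * q^(1-alpha) = 0.9^2 * 0.85^-1 = 0.952941.
(1-p)^alpha * (1-q)^(1-alpha) = 0.1^2 * 0.15^-1 = 0.066667.
sum = 0.952941 + 0.066667 = 1.019608.
D = (1/1)*log(1.019608) = 0.0194

0.0194


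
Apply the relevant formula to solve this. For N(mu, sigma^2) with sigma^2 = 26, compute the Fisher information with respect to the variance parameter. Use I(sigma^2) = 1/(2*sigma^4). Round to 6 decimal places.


Fisher information for variance: I(sigma^2) = 1/(2*sigma^4).
sigma^2 = 26, so sigma^4 = 676.
I = 1/(2*676) = 1/1352 = 0.000740

0.000740


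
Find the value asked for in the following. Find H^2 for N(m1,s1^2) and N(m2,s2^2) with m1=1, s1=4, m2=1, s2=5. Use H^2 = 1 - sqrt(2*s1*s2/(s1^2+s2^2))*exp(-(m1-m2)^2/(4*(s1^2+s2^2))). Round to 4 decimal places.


Squared Hellinger distance for Gaussians:
H^2 = 1 - sqrt(2*s1*s2/(s1^2+s2^2)) * exp(-(m1-m2)^2/(4*(s1^2+s2^2))).
s1^2 = 16, s2^2 = 25, s1^2+s2^2 = 41.
sqrt(2*4*5/(41)) = 0.98773.
(m1-m2)^2 = (0)^2 = 0.
exp(-0/(4*41)) = exp(0.0) = 1.0.
H^2 = 1 - 0.98773*1.0 = 0.0123

0.0123


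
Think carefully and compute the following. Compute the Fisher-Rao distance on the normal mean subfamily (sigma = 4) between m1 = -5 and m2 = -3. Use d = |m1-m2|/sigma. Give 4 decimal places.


On the fixed-variance normal subfamily, geodesic distance = |m1-m2|/sigma.
|-5 - -3| = 2.
sigma = 4.
d = 2/4 = 0.5000

0.5000


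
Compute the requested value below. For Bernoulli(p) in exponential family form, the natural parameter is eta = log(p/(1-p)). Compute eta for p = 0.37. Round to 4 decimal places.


Natural parameter for Bernoulli: eta = log(p/(1-p)).
p = 0.37, 1-p = 0.63.
p/(1-p) = 0.587302.
eta = log(0.587302) = -0.5322

-0.5322


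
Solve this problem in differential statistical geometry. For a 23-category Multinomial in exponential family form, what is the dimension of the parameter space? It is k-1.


Exponential family dimension calculation:
For Multinomial with k=23 categories, dim = k-1 = 22.

22


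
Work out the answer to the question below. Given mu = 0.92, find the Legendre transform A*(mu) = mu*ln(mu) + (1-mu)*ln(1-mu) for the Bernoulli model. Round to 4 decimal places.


Legendre transform for Bernoulli:
A*(mu) = mu*log(mu) + (1-mu)*log(1-mu).
mu = 0.92, 1-mu = 0.08.
mu*log(mu) = 0.92*log(0.92) = -0.076711.
(1-mu)*log(1-mu) = 0.08*log(0.08) = -0.202058.
A* = -0.076711 + -0.202058 = -0.2788

-0.2788


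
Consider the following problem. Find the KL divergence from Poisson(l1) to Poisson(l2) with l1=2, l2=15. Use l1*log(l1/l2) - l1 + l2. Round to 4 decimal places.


KL divergence for Poisson:
KL = l1*log(l1/l2) - l1 + l2.
l1 = 2, l2 = 15.
log(2/15) = -2.014903.
l1*log(l1/l2) = 2 * -2.014903 = -4.029806.
KL = -4.029806 - 2 + 15 = 8.9702

8.9702
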